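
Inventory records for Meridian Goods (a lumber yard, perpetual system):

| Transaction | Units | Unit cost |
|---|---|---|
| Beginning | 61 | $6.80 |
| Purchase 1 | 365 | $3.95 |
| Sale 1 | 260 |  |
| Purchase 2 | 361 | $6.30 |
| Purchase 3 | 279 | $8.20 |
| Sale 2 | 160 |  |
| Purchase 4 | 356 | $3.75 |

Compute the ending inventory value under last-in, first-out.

Sale 1 (260) [LIFO — newest first]: 260 @ $3.95 = $1,027.00
Sale 2 (160) [LIFO — newest first]: 160 @ $8.20 = $1,312.00
Total COGS = $1,027.00 + $1,312.00 = $2,339.00
Ending inventory: 61 @ $6.80 + 105 @ $3.95 + 361 @ $6.30 + 119 @ $8.20 + 356 @ $3.75 = $5,414.65
Check: goods available $7,753.65 = COGS $2,339.00 + ending $5,414.65

Ending inventory = $5,414.65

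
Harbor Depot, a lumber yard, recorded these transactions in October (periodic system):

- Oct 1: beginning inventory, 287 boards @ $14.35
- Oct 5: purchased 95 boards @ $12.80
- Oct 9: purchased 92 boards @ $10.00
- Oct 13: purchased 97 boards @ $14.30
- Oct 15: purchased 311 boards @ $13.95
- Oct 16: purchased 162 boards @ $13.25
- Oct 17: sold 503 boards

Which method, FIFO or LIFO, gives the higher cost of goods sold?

FIFO COGS: 287 @ $14.35 + 95 @ $12.80 + 92 @ $10.00 + 29 @ $14.30 = $6,669.15
LIFO COGS: 162 @ $13.25 + 311 @ $13.95 + 30 @ $14.30 = $6,913.95

LIFO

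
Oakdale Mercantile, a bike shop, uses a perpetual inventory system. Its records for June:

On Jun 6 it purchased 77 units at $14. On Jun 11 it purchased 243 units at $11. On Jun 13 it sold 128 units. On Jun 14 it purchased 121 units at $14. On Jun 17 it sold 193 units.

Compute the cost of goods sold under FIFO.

Jun 13, 128 sold [FIFO — oldest first]: 77 @ $14 + 51 @ $11 = $1,639
Jun 17, 193 sold [FIFO — oldest first]: 192 @ $11 + 1 @ $14 = $2,126
Total COGS = $1,639 + $2,126 = $3,765
Ending inventory: 120 @ $14 = $1,680

COGS = $3,765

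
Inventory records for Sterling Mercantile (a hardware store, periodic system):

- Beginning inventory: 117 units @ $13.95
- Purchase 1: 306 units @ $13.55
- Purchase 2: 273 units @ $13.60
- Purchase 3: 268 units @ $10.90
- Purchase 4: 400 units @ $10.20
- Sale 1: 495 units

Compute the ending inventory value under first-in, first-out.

Sale 1 (495) [FIFO — oldest first]: 117 @ $13.95 + 306 @ $13.55 + 72 @ $13.60 = $6,757.65
Ending inventory: 201 @ $13.60 + 268 @ $10.90 + 400 @ $10.20 = $9,734.80
Check: goods available $16,492.45 = COGS $6,757.65 + ending $9,734.80

Ending inventory = $9,734.80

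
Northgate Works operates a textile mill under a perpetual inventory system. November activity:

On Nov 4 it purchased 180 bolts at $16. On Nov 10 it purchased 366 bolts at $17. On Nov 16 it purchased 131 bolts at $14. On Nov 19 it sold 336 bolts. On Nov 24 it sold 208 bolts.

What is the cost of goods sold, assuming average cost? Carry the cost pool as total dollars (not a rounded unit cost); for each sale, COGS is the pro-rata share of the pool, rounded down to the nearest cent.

COGS = $8,787.56

After Nov 4: 180 on hand, pool $2,880.00 (≈ $16.0000 each)
After Nov 10: 546 on hand, pool $9,102.00 (≈ $16.6703 each)
After Nov 16: 677 on hand, pool $10,936.00 (≈ $16.1536 each)
Nov 19, sell 336: 336/677 × $10,936.00 → $5,427.61
Nov 24, sell 208: 208/341 × $5,508.39 → $3,359.95
Total COGS = $5,427.61 + $3,359.95 = $8,787.56
Ending inventory (cost pool remaining) = $2,148.44
Check: goods available $10,936.00 = COGS $8,787.56 + ending $2,148.44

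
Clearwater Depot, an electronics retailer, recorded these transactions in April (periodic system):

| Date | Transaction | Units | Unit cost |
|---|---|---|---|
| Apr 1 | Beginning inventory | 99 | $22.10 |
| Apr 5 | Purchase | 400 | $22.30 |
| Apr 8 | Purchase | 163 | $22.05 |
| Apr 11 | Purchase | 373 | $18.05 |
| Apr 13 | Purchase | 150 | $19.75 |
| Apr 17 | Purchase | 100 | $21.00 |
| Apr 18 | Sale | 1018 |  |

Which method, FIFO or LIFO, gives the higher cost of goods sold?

FIFO COGS: 99 @ $22.10 + 400 @ $22.30 + 163 @ $22.05 + 356 @ $18.05 = $21,127.85
LIFO COGS: 100 @ $21.00 + 150 @ $19.75 + 373 @ $18.05 + 163 @ $22.05 + 232 @ $22.30 = $20,562.90

FIFO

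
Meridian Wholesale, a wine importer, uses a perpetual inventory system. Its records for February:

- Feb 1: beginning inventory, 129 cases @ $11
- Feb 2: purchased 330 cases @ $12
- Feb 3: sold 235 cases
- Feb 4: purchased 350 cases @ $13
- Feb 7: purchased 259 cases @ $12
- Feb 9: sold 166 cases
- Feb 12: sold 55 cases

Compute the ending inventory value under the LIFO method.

Feb 3, 235 sold [LIFO — newest first]: 235 @ $12 = $2,820
Feb 9, 166 sold [LIFO — newest first]: 166 @ $12 = $1,992
Feb 12, 55 sold [LIFO — newest first]: 55 @ $12 = $660
Total COGS = $2,820 + $1,992 + $660 = $5,472
Ending inventory: 129 @ $11 + 95 @ $12 + 350 @ $13 + 38 @ $12 = $7,565
Check: goods available $13,037 = COGS $5,472 + ending $7,565

Ending inventory = $7,565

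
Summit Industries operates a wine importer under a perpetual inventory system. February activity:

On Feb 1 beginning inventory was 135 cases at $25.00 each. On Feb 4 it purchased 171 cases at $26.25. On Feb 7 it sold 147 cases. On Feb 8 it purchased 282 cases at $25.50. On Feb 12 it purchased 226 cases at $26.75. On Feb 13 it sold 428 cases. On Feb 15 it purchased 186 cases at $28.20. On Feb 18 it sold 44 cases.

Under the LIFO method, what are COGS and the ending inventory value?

Feb 7, 147 sold [LIFO — newest first]: 147 @ $26.25 = $3,858.75
Feb 13, 428 sold [LIFO — newest first]: 226 @ $26.75 + 202 @ $25.50 = $11,196.50
Feb 18, 44 sold [LIFO — newest first]: 44 @ $28.20 = $1,240.80
Total COGS = $3,858.75 + $11,196.50 + $1,240.80 = $16,296.05
Ending inventory: 135 @ $25.00 + 24 @ $26.25 + 80 @ $25.50 + 142 @ $28.20 = $10,049.40
Check: goods available $26,345.45 = COGS $16,296.05 + ending $10,049.40

COGS = $16,296.05; ending inventory = $10,049.40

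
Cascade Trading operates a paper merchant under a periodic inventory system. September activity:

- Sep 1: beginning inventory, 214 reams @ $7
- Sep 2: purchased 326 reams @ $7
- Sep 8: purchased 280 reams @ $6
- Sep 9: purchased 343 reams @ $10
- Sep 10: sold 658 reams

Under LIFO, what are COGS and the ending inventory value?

COGS = $5,355; ending inventory = $3,535

Sep 10, 658 sold [LIFO — newest first]: 343 @ $10 + 280 @ $6 + 35 @ $7 = $5,355
Ending inventory: 214 @ $7 + 291 @ $7 = $3,535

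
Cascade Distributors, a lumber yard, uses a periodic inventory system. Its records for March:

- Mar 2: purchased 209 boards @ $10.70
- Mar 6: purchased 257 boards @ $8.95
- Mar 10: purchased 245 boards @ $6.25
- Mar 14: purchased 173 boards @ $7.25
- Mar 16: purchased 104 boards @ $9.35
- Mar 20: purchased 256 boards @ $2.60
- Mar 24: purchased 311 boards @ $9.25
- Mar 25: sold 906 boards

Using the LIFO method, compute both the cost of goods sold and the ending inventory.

Mar 25, 906 sold [LIFO — newest first]: 311 @ $9.25 + 256 @ $2.60 + 104 @ $9.35 + 173 @ $7.25 + 62 @ $6.25 = $6,156.50
Ending inventory: 209 @ $10.70 + 257 @ $8.95 + 183 @ $6.25 = $5,680.20

COGS = $6,156.50; ending inventory = $5,680.20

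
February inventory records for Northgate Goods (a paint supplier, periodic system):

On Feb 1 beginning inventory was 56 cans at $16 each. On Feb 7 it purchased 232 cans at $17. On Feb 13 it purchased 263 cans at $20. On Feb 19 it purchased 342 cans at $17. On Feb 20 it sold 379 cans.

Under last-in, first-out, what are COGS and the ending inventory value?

Feb 20, 379 sold [LIFO — newest first]: 342 @ $17 + 37 @ $20 = $6,554
Ending inventory: 56 @ $16 + 232 @ $17 + 226 @ $20 = $9,360
Check: goods available $15,914 = COGS $6,554 + ending $9,360

COGS = $6,554; ending inventory = $9,360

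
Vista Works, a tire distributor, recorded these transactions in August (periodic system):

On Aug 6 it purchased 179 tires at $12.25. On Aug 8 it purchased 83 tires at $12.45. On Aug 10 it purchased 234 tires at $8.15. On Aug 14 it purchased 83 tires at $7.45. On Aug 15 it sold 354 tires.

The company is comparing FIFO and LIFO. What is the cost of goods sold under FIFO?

COGS = $3,975.90

FIFO COGS: 179 @ $12.25 + 83 @ $12.45 + 92 @ $8.15 = $3,975.90
LIFO COGS: 83 @ $7.45 + 234 @ $8.15 + 37 @ $12.45 = $2,986.10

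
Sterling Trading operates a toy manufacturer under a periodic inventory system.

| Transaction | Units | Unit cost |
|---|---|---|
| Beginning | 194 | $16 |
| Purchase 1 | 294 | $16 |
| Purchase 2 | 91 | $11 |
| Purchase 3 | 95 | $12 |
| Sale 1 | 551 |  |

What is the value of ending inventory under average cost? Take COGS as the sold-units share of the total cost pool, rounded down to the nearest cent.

Sale 1, sell 551: 551/674 × $9,949.00 → $8,133.38
Ending inventory (cost pool remaining) = $1,815.62

Ending inventory = $1,815.62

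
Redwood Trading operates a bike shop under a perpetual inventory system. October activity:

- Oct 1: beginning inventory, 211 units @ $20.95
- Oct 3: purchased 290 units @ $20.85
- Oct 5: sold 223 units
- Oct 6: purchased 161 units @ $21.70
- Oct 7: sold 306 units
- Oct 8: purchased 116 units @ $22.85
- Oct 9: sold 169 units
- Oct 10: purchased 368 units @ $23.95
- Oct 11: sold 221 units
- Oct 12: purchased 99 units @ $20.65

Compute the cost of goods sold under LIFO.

Oct 5, 223 sold [LIFO — newest first]: 223 @ $20.85 = $4,649.55
Oct 7, 306 sold [LIFO — newest first]: 161 @ $21.70 + 67 @ $20.85 + 78 @ $20.95 = $6,524.75
Oct 9, 169 sold [LIFO — newest first]: 116 @ $22.85 + 53 @ $20.95 = $3,760.95
Oct 11, 221 sold [LIFO — newest first]: 221 @ $23.95 = $5,292.95
Total COGS = $4,649.55 + $6,524.75 + $3,760.95 + $5,292.95 = $20,228.20
Ending inventory: 80 @ $20.95 + 147 @ $23.95 + 99 @ $20.65 = $7,241.00

COGS = $20,228.20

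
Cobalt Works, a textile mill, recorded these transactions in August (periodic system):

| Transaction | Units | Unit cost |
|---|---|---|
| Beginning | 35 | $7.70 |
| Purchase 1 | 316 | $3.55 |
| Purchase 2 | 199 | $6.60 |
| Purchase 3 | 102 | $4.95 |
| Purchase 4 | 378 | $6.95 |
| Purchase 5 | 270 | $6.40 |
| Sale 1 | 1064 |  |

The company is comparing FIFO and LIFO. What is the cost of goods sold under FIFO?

FIFO COGS: 35 @ $7.70 + 316 @ $3.55 + 199 @ $6.60 + 102 @ $4.95 + 378 @ $6.95 + 34 @ $6.40 = $6,054.30
LIFO COGS: 270 @ $6.40 + 378 @ $6.95 + 102 @ $4.95 + 199 @ $6.60 + 115 @ $3.55 = $6,581.65

COGS = $6,054.30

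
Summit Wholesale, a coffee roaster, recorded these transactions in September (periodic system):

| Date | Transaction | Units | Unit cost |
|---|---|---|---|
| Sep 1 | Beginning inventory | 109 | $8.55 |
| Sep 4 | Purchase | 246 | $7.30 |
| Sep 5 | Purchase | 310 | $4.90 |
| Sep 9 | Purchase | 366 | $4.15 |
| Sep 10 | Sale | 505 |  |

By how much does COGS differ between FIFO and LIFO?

$1,262.75

FIFO COGS: 109 @ $8.55 + 246 @ $7.30 + 150 @ $4.90 = $3,462.75
LIFO COGS: 366 @ $4.15 + 139 @ $4.90 = $2,200.00
Difference = |$3,462.75 − $2,200.00| = $1,262.75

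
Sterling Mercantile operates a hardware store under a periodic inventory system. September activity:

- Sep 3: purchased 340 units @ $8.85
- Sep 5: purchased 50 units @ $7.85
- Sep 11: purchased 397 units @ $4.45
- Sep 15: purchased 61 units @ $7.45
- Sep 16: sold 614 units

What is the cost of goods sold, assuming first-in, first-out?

COGS = $4,398.30

Sep 16, 614 sold [FIFO — oldest first]: 340 @ $8.85 + 50 @ $7.85 + 224 @ $4.45 = $4,398.30
Ending inventory: 173 @ $4.45 + 61 @ $7.45 = $1,224.30
Check: goods available $5,622.60 = COGS $4,398.30 + ending $1,224.30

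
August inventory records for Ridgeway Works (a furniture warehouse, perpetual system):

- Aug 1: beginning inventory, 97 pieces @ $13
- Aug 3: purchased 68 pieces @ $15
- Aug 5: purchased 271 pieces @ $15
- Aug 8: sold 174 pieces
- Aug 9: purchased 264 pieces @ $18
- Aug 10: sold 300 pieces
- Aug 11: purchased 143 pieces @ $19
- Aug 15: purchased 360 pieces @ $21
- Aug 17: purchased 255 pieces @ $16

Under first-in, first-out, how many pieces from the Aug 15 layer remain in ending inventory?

360

Aug 8, 174 sold [FIFO — oldest first]: 97 @ $13 + 68 @ $15 + 9 @ $15 = $2,416
Aug 10, 300 sold [FIFO — oldest first]: 262 @ $15 + 38 @ $18 = $4,614
Total COGS = $2,416 + $4,614 = $7,030
Ending inventory: 226 @ $18 + 143 @ $19 + 360 @ $21 + 255 @ $16 = $18,425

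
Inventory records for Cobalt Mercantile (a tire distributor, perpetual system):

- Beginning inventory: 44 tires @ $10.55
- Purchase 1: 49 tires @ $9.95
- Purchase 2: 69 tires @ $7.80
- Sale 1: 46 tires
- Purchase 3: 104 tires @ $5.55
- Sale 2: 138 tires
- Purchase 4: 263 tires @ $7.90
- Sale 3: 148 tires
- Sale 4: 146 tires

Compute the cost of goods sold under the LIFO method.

COGS = $3,611.00

Sale 1 (46) [LIFO — newest first]: 46 @ $7.80 = $358.80
Sale 2 (138) [LIFO — newest first]: 104 @ $5.55 + 23 @ $7.80 + 11 @ $9.95 = $866.05
Sale 3 (148) [LIFO — newest first]: 148 @ $7.90 = $1,169.20
Sale 4 (146) [LIFO — newest first]: 115 @ $7.90 + 31 @ $9.95 = $1,216.95
Total COGS = $358.80 + $866.05 + $1,169.20 + $1,216.95 = $3,611.00
Ending inventory: 44 @ $10.55 + 7 @ $9.95 = $533.85
Check: goods available $4,144.85 = COGS $3,611.00 + ending $533.85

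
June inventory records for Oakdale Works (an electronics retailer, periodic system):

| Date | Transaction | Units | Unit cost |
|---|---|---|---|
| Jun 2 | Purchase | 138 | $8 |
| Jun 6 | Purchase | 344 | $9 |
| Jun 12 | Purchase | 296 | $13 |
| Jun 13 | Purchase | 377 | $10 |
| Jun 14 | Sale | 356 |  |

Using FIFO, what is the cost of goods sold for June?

Jun 14, 356 sold [FIFO — oldest first]: 138 @ $8 + 218 @ $9 = $3,066
Ending inventory: 126 @ $9 + 296 @ $13 + 377 @ $10 = $8,752

COGS = $3,066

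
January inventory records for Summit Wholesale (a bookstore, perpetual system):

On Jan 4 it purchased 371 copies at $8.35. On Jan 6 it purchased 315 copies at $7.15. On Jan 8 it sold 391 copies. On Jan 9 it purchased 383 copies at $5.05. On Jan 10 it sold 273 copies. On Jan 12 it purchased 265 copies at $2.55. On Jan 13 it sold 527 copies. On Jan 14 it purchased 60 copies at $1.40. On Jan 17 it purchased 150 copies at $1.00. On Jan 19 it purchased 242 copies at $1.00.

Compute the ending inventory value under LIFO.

Jan 8, 391 sold [LIFO — newest first]: 315 @ $7.15 + 76 @ $8.35 = $2,886.85
Jan 10, 273 sold [LIFO — newest first]: 273 @ $5.05 = $1,378.65
Jan 13, 527 sold [LIFO — newest first]: 265 @ $2.55 + 110 @ $5.05 + 152 @ $8.35 = $2,500.45
Total COGS = $2,886.85 + $1,378.65 + $2,500.45 = $6,765.95
Ending inventory: 143 @ $8.35 + 60 @ $1.40 + 150 @ $1.00 + 242 @ $1.00 = $1,670.05

Ending inventory = $1,670.05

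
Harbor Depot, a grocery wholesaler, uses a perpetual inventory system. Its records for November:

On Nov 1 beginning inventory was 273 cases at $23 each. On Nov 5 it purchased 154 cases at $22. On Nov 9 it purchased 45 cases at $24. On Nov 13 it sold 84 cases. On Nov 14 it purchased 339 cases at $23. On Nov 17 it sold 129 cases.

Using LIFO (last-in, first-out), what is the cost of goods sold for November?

Nov 13, 84 sold [LIFO — newest first]: 45 @ $24 + 39 @ $22 = $1,938
Nov 17, 129 sold [LIFO — newest first]: 129 @ $23 = $2,967
Total COGS = $1,938 + $2,967 = $4,905
Ending inventory: 273 @ $23 + 115 @ $22 + 210 @ $23 = $13,639

COGS = $4,905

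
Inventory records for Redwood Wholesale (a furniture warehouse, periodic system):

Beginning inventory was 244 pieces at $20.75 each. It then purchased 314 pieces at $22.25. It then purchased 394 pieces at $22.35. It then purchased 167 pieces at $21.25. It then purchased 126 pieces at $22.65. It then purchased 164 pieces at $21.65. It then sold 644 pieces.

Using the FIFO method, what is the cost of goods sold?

Sale 1 (644) [FIFO — oldest first]: 244 @ $20.75 + 314 @ $22.25 + 86 @ $22.35 = $13,971.60
Ending inventory: 308 @ $22.35 + 167 @ $21.25 + 126 @ $22.65 + 164 @ $21.65 = $16,837.05
Check: goods available $30,808.65 = COGS $13,971.60 + ending $16,837.05

COGS = $13,971.60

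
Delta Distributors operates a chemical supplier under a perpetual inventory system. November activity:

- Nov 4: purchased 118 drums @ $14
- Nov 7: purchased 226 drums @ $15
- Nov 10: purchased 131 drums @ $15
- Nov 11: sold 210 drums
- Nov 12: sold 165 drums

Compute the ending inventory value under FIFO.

Nov 11, 210 sold [FIFO — oldest first]: 118 @ $14 + 92 @ $15 = $3,032
Nov 12, 165 sold [FIFO — oldest first]: 134 @ $15 + 31 @ $15 = $2,475
Total COGS = $3,032 + $2,475 = $5,507
Ending inventory: 100 @ $15 = $1,500
Check: goods available $7,007 = COGS $5,507 + ending $1,500

Ending inventory = $1,500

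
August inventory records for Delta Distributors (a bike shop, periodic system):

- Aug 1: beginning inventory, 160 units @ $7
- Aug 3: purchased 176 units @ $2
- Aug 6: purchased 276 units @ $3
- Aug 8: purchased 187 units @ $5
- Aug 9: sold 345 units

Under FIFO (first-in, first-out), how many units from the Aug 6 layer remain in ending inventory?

267

Aug 9, 345 sold [FIFO — oldest first]: 160 @ $7 + 176 @ $2 + 9 @ $3 = $1,499
Ending inventory: 267 @ $3 + 187 @ $5 = $1,736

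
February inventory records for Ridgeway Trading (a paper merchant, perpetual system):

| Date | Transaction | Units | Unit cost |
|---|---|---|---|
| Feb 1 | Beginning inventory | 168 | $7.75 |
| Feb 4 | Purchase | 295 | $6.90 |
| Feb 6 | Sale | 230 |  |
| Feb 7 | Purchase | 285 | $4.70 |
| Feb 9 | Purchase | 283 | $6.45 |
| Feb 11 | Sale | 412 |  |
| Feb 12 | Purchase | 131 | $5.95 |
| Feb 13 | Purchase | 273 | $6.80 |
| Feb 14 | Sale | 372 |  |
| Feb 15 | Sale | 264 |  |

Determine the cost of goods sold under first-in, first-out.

COGS = $8,070.60

Feb 6, 230 sold [FIFO — oldest first]: 168 @ $7.75 + 62 @ $6.90 = $1,729.80
Feb 11, 412 sold [FIFO — oldest first]: 233 @ $6.90 + 179 @ $4.70 = $2,449.00
Feb 14, 372 sold [FIFO — oldest first]: 106 @ $4.70 + 266 @ $6.45 = $2,213.90
Feb 15, 264 sold [FIFO — oldest first]: 17 @ $6.45 + 131 @ $5.95 + 116 @ $6.80 = $1,677.90
Total COGS = $1,729.80 + $2,449.00 + $2,213.90 + $1,677.90 = $8,070.60
Ending inventory: 157 @ $6.80 = $1,067.60
Check: goods available $9,138.20 = COGS $8,070.60 + ending $1,067.60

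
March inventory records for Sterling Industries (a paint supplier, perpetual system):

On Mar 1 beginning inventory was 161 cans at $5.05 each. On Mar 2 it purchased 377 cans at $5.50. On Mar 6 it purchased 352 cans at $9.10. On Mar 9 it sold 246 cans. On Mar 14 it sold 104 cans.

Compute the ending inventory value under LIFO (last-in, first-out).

Ending inventory = $2,904.75

Mar 9, 246 sold [LIFO — newest first]: 246 @ $9.10 = $2,238.60
Mar 14, 104 sold [LIFO — newest first]: 104 @ $9.10 = $946.40
Total COGS = $2,238.60 + $946.40 = $3,185.00
Ending inventory: 161 @ $5.05 + 377 @ $5.50 + 2 @ $9.10 = $2,904.75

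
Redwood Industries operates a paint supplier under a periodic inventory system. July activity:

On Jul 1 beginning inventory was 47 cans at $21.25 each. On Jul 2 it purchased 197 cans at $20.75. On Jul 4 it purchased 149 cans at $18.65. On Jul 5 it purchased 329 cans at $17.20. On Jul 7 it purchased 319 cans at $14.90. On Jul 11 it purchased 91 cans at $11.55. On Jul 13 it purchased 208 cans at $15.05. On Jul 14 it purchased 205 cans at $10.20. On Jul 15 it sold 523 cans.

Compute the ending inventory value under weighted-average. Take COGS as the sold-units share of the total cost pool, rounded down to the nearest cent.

Ending inventory = $16,239.35

Jul 15, sell 523: 523/1545 × $24,549.70 → $8,310.35
Ending inventory (cost pool remaining) = $16,239.35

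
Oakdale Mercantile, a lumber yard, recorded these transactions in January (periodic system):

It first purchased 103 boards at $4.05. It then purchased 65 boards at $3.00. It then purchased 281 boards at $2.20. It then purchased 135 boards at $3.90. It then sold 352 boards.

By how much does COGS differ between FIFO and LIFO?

FIFO COGS: 103 @ $4.05 + 65 @ $3.00 + 184 @ $2.20 = $1,016.95
LIFO COGS: 135 @ $3.90 + 217 @ $2.20 = $1,003.90
Difference = |$1,016.95 − $1,003.90| = $13.05

$13.05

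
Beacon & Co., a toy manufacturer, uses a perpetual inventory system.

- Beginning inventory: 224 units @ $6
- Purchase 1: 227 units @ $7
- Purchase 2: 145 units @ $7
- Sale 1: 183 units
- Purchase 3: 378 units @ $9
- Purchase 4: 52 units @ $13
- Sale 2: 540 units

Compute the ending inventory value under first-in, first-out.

Sale 1 (183) [FIFO — oldest first]: 183 @ $6 = $1,098
Sale 2 (540) [FIFO — oldest first]: 41 @ $6 + 227 @ $7 + 145 @ $7 + 127 @ $9 = $3,993
Total COGS = $1,098 + $3,993 = $5,091
Ending inventory: 251 @ $9 + 52 @ $13 = $2,935

Ending inventory = $2,935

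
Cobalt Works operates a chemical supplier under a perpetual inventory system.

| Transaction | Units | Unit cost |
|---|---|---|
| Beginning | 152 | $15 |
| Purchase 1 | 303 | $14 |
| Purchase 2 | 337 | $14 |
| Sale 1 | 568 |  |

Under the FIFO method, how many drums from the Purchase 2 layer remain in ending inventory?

Sale 1 (568) [FIFO — oldest first]: 152 @ $15 + 303 @ $14 + 113 @ $14 = $8,104
Ending inventory: 224 @ $14 = $3,136

224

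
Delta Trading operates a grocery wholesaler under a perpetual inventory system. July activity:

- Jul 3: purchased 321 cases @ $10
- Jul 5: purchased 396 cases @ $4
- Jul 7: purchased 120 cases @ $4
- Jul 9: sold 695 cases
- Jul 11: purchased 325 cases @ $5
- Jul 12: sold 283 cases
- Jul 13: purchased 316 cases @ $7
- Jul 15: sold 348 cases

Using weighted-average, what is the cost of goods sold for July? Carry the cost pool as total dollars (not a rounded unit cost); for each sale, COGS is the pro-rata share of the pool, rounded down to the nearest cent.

COGS = $8,136.74

After Jul 3: 321 on hand, pool $3,210.00 (≈ $10.0000 each)
After Jul 5: 717 on hand, pool $4,794.00 (≈ $6.6862 each)
After Jul 7: 837 on hand, pool $5,274.00 (≈ $6.3011 each)
Jul 9, sell 695: 695/837 × $5,274.00 → $4,379.24
After Jul 11: 467 on hand, pool $2,519.76 (≈ $5.3956 each)
Jul 12, sell 283: 283/467 × $2,519.76 → $1,526.96
After Jul 13: 500 on hand, pool $3,204.80 (≈ $6.4096 each)
Jul 15, sell 348: 348/500 × $3,204.80 → $2,230.54
Total COGS = $4,379.24 + $1,526.96 + $2,230.54 = $8,136.74
Ending inventory (cost pool remaining) = $974.26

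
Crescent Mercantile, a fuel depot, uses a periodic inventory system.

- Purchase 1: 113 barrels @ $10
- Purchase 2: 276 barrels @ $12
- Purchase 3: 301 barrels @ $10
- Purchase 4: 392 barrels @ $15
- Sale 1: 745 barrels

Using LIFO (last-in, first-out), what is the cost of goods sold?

COGS = $9,514

Sale 1 (745) [LIFO — newest first]: 392 @ $15 + 301 @ $10 + 52 @ $12 = $9,514
Ending inventory: 113 @ $10 + 224 @ $12 = $3,818
Check: goods available $13,332 = COGS $9,514 + ending $3,818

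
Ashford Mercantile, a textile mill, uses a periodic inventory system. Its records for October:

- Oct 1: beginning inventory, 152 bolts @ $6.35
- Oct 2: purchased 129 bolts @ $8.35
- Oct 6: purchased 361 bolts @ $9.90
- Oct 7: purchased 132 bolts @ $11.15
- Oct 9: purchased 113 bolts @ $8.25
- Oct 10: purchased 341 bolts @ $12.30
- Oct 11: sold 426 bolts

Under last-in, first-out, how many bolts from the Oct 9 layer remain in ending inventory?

28

Oct 11, 426 sold [LIFO — newest first]: 341 @ $12.30 + 85 @ $8.25 = $4,895.55
Ending inventory: 152 @ $6.35 + 129 @ $8.35 + 361 @ $9.90 + 132 @ $11.15 + 28 @ $8.25 = $7,319.05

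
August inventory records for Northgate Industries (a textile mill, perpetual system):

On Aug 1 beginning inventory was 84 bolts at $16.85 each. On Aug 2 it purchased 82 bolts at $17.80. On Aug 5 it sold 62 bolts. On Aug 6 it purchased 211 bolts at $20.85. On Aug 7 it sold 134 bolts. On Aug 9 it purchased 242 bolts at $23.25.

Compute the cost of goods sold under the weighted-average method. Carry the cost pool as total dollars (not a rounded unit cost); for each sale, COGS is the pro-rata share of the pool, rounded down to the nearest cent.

After Aug 1: 84 on hand, pool $1,415.40 (≈ $16.8500 each)
After Aug 2: 166 on hand, pool $2,875.00 (≈ $17.3193 each)
Aug 5, sell 62: 62/166 × $2,875.00 → $1,073.79
After Aug 6: 315 on hand, pool $6,200.56 (≈ $19.6843 each)
Aug 7, sell 134: 134/315 × $6,200.56 → $2,637.69
After Aug 9: 423 on hand, pool $9,189.37 (≈ $21.7243 each)
Total COGS = $1,073.79 + $2,637.69 = $3,711.48
Ending inventory (cost pool remaining) = $9,189.37
Check: goods available $12,900.85 = COGS $3,711.48 + ending $9,189.37

COGS = $3,711.48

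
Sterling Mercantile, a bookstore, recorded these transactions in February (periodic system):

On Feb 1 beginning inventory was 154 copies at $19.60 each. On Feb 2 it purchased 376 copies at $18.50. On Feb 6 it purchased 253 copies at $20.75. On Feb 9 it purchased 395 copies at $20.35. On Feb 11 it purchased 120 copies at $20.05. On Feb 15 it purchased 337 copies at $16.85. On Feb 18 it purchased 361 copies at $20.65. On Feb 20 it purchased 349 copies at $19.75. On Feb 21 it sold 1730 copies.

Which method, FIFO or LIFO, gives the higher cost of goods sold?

FIFO COGS: 154 @ $19.60 + 376 @ $18.50 + 253 @ $20.75 + 395 @ $20.35 + 120 @ $20.05 + 337 @ $16.85 + 95 @ $20.65 = $33,308.60
LIFO COGS: 349 @ $19.75 + 361 @ $20.65 + 337 @ $16.85 + 120 @ $20.05 + 395 @ $20.35 + 168 @ $20.75 = $33,956.10

LIFO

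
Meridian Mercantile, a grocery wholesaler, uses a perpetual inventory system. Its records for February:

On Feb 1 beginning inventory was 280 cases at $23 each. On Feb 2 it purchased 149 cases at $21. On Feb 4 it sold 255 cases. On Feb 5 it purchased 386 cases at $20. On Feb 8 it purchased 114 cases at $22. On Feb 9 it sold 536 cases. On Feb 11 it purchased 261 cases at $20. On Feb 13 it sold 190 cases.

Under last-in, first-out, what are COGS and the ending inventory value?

COGS = $20,423; ending inventory = $4,594

Feb 4, 255 sold [LIFO — newest first]: 149 @ $21 + 106 @ $23 = $5,567
Feb 9, 536 sold [LIFO — newest first]: 114 @ $22 + 386 @ $20 + 36 @ $23 = $11,056
Feb 13, 190 sold [LIFO — newest first]: 190 @ $20 = $3,800
Total COGS = $5,567 + $11,056 + $3,800 = $20,423
Ending inventory: 138 @ $23 + 71 @ $20 = $4,594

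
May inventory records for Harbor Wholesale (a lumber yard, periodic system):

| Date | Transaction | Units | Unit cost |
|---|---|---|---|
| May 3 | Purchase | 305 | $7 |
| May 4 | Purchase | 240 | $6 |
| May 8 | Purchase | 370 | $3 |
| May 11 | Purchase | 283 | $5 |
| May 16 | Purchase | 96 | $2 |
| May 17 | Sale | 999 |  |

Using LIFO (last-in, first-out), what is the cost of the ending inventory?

Ending inventory = $2,065

May 17, 999 sold [LIFO — newest first]: 96 @ $2 + 283 @ $5 + 370 @ $3 + 240 @ $6 + 10 @ $7 = $4,227
Ending inventory: 295 @ $7 = $2,065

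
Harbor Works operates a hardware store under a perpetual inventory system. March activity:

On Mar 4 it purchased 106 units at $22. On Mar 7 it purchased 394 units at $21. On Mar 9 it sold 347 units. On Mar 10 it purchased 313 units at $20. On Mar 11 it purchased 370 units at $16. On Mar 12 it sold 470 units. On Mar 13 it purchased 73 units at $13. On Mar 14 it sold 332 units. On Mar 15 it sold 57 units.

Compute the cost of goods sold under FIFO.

Mar 9, 347 sold [FIFO — oldest first]: 106 @ $22 + 241 @ $21 = $7,393
Mar 12, 470 sold [FIFO — oldest first]: 153 @ $21 + 313 @ $20 + 4 @ $16 = $9,537
Mar 14, 332 sold [FIFO — oldest first]: 332 @ $16 = $5,312
Mar 15, 57 sold [FIFO — oldest first]: 34 @ $16 + 23 @ $13 = $843
Total COGS = $7,393 + $9,537 + $5,312 + $843 = $23,085
Ending inventory: 50 @ $13 = $650
Check: goods available $23,735 = COGS $23,085 + ending $650

COGS = $23,085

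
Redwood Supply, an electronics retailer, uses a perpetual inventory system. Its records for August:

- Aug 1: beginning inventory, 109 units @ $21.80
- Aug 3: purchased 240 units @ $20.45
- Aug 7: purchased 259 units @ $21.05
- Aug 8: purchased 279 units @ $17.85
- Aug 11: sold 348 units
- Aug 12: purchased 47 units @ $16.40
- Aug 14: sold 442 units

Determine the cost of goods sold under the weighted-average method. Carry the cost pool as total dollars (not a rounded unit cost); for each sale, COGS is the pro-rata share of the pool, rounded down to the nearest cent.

COGS = $15,652.21

After Aug 1: 109 on hand, pool $2,376.20 (≈ $21.8000 each)
After Aug 3: 349 on hand, pool $7,284.20 (≈ $20.8716 each)
After Aug 7: 608 on hand, pool $12,736.15 (≈ $20.9476 each)
After Aug 8: 887 on hand, pool $17,716.30 (≈ $19.9733 each)
Aug 11, sell 348: 348/887 × $17,716.30 → $6,950.70
After Aug 12: 586 on hand, pool $11,536.40 (≈ $19.6867 each)
Aug 14, sell 442: 442/586 × $11,536.40 → $8,701.51
Total COGS = $6,950.70 + $8,701.51 = $15,652.21
Ending inventory (cost pool remaining) = $2,834.89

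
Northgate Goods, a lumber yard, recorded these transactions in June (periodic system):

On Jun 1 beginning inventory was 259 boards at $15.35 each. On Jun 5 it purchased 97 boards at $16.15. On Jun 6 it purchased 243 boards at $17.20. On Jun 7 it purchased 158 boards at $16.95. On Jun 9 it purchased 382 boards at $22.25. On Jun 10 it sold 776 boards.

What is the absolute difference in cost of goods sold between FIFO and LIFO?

$2,414.15

FIFO COGS: 259 @ $15.35 + 97 @ $16.15 + 243 @ $17.20 + 158 @ $16.95 + 19 @ $22.25 = $12,822.65
LIFO COGS: 382 @ $22.25 + 158 @ $16.95 + 236 @ $17.20 = $15,236.80
Difference = |$12,822.65 − $15,236.80| = $2,414.15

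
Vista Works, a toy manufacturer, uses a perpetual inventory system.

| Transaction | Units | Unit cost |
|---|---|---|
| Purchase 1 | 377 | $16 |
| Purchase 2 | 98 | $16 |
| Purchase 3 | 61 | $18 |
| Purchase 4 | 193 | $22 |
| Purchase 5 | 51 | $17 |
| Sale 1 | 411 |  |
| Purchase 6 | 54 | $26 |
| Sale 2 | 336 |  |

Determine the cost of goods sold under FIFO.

COGS = $13,250

Sale 1 (411) [FIFO — oldest first]: 377 @ $16 + 34 @ $16 = $6,576
Sale 2 (336) [FIFO — oldest first]: 64 @ $16 + 61 @ $18 + 193 @ $22 + 18 @ $17 = $6,674
Total COGS = $6,576 + $6,674 = $13,250
Ending inventory: 33 @ $17 + 54 @ $26 = $1,965
Check: goods available $15,215 = COGS $13,250 + ending $1,965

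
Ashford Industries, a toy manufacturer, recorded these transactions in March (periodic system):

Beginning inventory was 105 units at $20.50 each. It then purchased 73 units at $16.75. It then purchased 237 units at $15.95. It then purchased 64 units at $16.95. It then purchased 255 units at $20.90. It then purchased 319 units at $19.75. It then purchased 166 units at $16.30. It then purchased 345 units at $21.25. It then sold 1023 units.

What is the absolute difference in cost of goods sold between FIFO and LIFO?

$1,093.55

FIFO COGS: 105 @ $20.50 + 73 @ $16.75 + 237 @ $15.95 + 64 @ $16.95 + 255 @ $20.90 + 289 @ $19.75 = $19,277.45
LIFO COGS: 345 @ $21.25 + 166 @ $16.30 + 319 @ $19.75 + 193 @ $20.90 = $20,371.00
Difference = |$19,277.45 − $20,371.00| = $1,093.55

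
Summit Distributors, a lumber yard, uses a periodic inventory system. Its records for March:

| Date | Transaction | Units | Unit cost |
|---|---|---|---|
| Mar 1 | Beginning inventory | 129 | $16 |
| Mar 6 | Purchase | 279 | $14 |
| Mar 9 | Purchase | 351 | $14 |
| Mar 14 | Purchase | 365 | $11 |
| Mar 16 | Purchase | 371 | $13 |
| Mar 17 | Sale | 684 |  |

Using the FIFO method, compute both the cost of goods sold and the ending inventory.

Mar 17, 684 sold [FIFO — oldest first]: 129 @ $16 + 279 @ $14 + 276 @ $14 = $9,834
Ending inventory: 75 @ $14 + 365 @ $11 + 371 @ $13 = $9,888

COGS = $9,834; ending inventory = $9,888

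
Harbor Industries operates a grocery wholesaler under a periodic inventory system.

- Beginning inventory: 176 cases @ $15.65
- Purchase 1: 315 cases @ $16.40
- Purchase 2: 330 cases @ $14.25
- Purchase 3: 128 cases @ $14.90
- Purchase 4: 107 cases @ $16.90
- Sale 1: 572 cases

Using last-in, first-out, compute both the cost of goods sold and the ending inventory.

Sale 1 (572) [LIFO — newest first]: 107 @ $16.90 + 128 @ $14.90 + 330 @ $14.25 + 7 @ $16.40 = $8,532.80
Ending inventory: 176 @ $15.65 + 308 @ $16.40 = $7,805.60

COGS = $8,532.80; ending inventory = $7,805.60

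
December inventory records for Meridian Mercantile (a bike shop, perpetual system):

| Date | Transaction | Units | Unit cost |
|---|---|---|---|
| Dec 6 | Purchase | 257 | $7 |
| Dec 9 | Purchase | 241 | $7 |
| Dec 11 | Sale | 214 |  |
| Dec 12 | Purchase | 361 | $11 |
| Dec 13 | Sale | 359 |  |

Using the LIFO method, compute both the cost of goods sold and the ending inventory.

COGS = $5,447; ending inventory = $2,010

Dec 11, 214 sold [LIFO — newest first]: 214 @ $7 = $1,498
Dec 13, 359 sold [LIFO — newest first]: 359 @ $11 = $3,949
Total COGS = $1,498 + $3,949 = $5,447
Ending inventory: 257 @ $7 + 27 @ $7 + 2 @ $11 = $2,010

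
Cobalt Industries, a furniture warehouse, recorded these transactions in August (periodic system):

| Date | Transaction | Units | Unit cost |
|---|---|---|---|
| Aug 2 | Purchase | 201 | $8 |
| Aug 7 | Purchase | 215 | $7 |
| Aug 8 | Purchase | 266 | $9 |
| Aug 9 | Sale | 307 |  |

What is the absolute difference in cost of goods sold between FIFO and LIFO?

FIFO COGS: 201 @ $8 + 106 @ $7 = $2,350
LIFO COGS: 266 @ $9 + 41 @ $7 = $2,681
Difference = |$2,350 − $2,681| = $331

$331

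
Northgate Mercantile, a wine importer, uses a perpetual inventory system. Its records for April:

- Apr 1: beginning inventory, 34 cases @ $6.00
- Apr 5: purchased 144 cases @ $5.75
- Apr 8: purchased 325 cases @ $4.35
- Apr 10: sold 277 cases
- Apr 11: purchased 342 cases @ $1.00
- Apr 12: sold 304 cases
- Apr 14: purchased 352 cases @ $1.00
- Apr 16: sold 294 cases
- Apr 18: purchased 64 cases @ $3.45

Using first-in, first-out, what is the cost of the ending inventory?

Ending inventory = $542.80

Apr 10, 277 sold [FIFO — oldest first]: 34 @ $6.00 + 144 @ $5.75 + 99 @ $4.35 = $1,462.65
Apr 12, 304 sold [FIFO — oldest first]: 226 @ $4.35 + 78 @ $1.00 = $1,061.10
Apr 16, 294 sold [FIFO — oldest first]: 264 @ $1.00 + 30 @ $1.00 = $294.00
Total COGS = $1,462.65 + $1,061.10 + $294.00 = $2,817.75
Ending inventory: 322 @ $1.00 + 64 @ $3.45 = $542.80
Check: goods available $3,360.55 = COGS $2,817.75 + ending $542.80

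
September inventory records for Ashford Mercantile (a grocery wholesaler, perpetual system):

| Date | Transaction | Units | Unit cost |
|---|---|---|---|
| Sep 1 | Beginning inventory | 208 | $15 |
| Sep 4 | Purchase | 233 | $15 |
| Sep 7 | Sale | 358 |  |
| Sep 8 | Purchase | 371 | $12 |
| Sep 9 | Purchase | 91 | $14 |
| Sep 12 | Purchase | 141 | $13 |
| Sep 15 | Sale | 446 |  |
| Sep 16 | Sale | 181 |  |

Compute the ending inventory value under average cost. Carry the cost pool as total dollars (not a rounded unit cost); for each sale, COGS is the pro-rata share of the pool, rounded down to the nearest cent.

Ending inventory = $757.20

After Sep 1: 208 on hand, pool $3,120.00 (≈ $15.0000 each)
After Sep 4: 441 on hand, pool $6,615.00 (≈ $15.0000 each)
Sep 7, sell 358: 358/441 × $6,615.00 → $5,370.00
After Sep 8: 454 on hand, pool $5,697.00 (≈ $12.5485 each)
After Sep 9: 545 on hand, pool $6,971.00 (≈ $12.7908 each)
After Sep 12: 686 on hand, pool $8,804.00 (≈ $12.8338 each)
Sep 15, sell 446: 446/686 × $8,804.00 → $5,723.88
Sep 16, sell 181: 181/240 × $3,080.12 → $2,322.92
Total COGS = $5,370.00 + $5,723.88 + $2,322.92 = $13,416.80
Ending inventory (cost pool remaining) = $757.20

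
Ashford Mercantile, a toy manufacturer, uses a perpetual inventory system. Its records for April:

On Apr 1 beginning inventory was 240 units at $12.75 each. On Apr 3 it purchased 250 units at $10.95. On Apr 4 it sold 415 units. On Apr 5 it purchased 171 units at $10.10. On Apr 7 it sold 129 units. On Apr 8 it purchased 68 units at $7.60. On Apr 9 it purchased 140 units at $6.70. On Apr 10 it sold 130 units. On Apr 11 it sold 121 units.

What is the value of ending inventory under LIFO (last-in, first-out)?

Apr 4, 415 sold [LIFO — newest first]: 250 @ $10.95 + 165 @ $12.75 = $4,841.25
Apr 7, 129 sold [LIFO — newest first]: 129 @ $10.10 = $1,302.90
Apr 10, 130 sold [LIFO — newest first]: 130 @ $6.70 = $871.00
Apr 11, 121 sold [LIFO — newest first]: 10 @ $6.70 + 68 @ $7.60 + 42 @ $10.10 + 1 @ $12.75 = $1,020.75
Total COGS = $4,841.25 + $1,302.90 + $871.00 + $1,020.75 = $8,035.90
Ending inventory: 74 @ $12.75 = $943.50

Ending inventory = $943.50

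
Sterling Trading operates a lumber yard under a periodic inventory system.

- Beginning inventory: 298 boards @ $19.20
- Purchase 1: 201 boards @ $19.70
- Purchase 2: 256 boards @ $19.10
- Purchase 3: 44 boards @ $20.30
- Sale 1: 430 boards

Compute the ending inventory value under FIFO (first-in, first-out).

Ending inventory = $7,142.10

Sale 1 (430) [FIFO — oldest first]: 298 @ $19.20 + 132 @ $19.70 = $8,322.00
Ending inventory: 69 @ $19.70 + 256 @ $19.10 + 44 @ $20.30 = $7,142.10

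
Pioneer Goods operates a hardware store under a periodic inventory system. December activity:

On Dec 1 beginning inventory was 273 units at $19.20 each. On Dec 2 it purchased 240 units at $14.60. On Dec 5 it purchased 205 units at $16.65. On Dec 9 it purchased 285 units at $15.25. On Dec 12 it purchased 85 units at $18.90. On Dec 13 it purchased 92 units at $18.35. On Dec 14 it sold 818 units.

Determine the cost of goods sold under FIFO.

COGS = $13,683.85

Dec 14, 818 sold [FIFO — oldest first]: 273 @ $19.20 + 240 @ $14.60 + 205 @ $16.65 + 100 @ $15.25 = $13,683.85
Ending inventory: 185 @ $15.25 + 85 @ $18.90 + 92 @ $18.35 = $6,115.95
Check: goods available $19,799.80 = COGS $13,683.85 + ending $6,115.95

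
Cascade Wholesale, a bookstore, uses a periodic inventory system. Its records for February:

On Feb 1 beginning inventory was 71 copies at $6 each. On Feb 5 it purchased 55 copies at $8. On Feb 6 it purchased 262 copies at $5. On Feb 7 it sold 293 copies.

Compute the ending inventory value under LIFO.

Ending inventory = $618

Feb 7, 293 sold [LIFO — newest first]: 262 @ $5 + 31 @ $8 = $1,558
Ending inventory: 71 @ $6 + 24 @ $8 = $618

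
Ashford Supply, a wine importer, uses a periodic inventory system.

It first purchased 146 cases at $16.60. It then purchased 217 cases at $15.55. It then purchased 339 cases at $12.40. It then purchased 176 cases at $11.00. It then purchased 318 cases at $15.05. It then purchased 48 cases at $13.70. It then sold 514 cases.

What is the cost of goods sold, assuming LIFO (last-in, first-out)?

Sale 1 (514) [LIFO — newest first]: 48 @ $13.70 + 318 @ $15.05 + 148 @ $11.00 = $7,071.50
Ending inventory: 146 @ $16.60 + 217 @ $15.55 + 339 @ $12.40 + 28 @ $11.00 = $10,309.55

COGS = $7,071.50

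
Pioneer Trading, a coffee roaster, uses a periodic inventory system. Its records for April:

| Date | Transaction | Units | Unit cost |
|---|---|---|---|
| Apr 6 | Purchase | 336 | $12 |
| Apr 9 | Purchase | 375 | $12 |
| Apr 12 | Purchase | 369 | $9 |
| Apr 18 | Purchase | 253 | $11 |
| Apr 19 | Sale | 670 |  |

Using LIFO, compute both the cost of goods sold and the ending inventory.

COGS = $6,680; ending inventory = $7,956

Apr 19, 670 sold [LIFO — newest first]: 253 @ $11 + 369 @ $9 + 48 @ $12 = $6,680
Ending inventory: 336 @ $12 + 327 @ $12 = $7,956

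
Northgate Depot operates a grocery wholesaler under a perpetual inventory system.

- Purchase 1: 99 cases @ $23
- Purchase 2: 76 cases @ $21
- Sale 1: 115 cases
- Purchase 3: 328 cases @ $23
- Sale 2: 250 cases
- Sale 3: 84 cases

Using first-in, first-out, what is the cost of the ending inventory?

Ending inventory = $1,242

Sale 1 (115) [FIFO — oldest first]: 99 @ $23 + 16 @ $21 = $2,613
Sale 2 (250) [FIFO — oldest first]: 60 @ $21 + 190 @ $23 = $5,630
Sale 3 (84) [FIFO — oldest first]: 84 @ $23 = $1,932
Total COGS = $2,613 + $5,630 + $1,932 = $10,175
Ending inventory: 54 @ $23 = $1,242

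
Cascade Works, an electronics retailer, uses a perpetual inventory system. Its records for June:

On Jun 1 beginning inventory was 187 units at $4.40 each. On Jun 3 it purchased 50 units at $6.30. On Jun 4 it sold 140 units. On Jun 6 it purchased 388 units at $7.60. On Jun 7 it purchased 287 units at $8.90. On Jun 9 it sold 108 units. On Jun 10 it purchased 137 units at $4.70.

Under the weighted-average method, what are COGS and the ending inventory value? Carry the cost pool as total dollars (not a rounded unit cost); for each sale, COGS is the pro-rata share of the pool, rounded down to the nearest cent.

After Jun 1: 187 on hand, pool $822.80 (≈ $4.4000 each)
After Jun 3: 237 on hand, pool $1,137.80 (≈ $4.8008 each)
Jun 4, sell 140: 140/237 × $1,137.80 → $672.11
After Jun 6: 485 on hand, pool $3,414.49 (≈ $7.0402 each)
After Jun 7: 772 on hand, pool $5,968.79 (≈ $7.7316 each)
Jun 9, sell 108: 108/772 × $5,968.79 → $835.01
After Jun 10: 801 on hand, pool $5,777.68 (≈ $7.2131 each)
Total COGS = $672.11 + $835.01 = $1,507.12
Ending inventory (cost pool remaining) = $5,777.68
Check: goods available $7,284.80 = COGS $1,507.12 + ending $5,777.68

COGS = $1,507.12; ending inventory = $5,777.68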